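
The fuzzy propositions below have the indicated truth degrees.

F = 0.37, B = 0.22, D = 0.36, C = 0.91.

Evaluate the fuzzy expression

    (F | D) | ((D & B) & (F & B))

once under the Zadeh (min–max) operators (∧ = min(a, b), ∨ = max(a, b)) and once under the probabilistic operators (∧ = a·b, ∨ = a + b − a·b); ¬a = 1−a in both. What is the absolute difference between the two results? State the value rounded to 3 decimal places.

Under Zadeh (min–max):
  F | D = max(a, b) on (0.37, 0.36) = 0.37
  D & B = min(a, b) on (0.36, 0.22) = 0.22
  F & B = min(a, b) on (0.37, 0.22) = 0.22
  (D & B) & (F & B) = min(a, b) on (0.22, 0.22) = 0.22
  (F | D) | ((D & B) & (F & B)) = max(a, b) on (0.37, 0.22) = 0.37
  → value = 0.3700
Under probabilistic:
  F | D = a + b − a·b on (0.3700, 0.3600) = 0.5968
  D & B = a·b on (0.3600, 0.2200) = 0.0792
  F & B = a·b on (0.3700, 0.2200) = 0.0814
  (D & B) & (F & B) = a·b on (0.0792, 0.0814) = 0.0064
  (F | D) | ((D & B) & (F & B)) = a + b − a·b on (0.5968, 0.0064) = 0.5994
  → value = 0.5994
|0.3700 − 0.5994| = 0.229

0.229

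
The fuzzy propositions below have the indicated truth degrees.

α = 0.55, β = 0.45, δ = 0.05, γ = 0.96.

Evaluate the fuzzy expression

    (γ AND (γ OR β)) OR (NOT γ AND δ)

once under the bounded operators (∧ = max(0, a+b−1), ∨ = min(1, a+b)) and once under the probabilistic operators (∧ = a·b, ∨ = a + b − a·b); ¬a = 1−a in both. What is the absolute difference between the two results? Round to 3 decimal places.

0.021

Under bounded:
  γ OR β = min(1, a+b) on (0.96, 0.45) = 1.00
  γ AND (γ OR β) = max(0, a+b−1) on (0.96, 1.00) = 0.96
  NOT γ = 1 − 0.96 = 0.04
  NOT γ AND δ = max(0, a+b−1) on (0.04, 0.05) = 0.00
  (γ AND (γ OR β)) OR (NOT γ AND δ) = min(1, a+b) on (0.96, 0.00) = 0.96
  → value = 0.9600
Under probabilistic:
  γ OR β = a + b − a·b on (0.9600, 0.4500) = 0.9780
  γ AND (γ OR β) = a·b on (0.9600, 0.9780) = 0.9389
  NOT γ = 1 − 0.9600 = 0.0400
  NOT γ AND δ = a·b on (0.0400, 0.0500) = 0.0020
  (γ AND (γ OR β)) OR (NOT γ AND δ) = a + b − a·b on (0.9389, 0.0020) = 0.9390
  → value = 0.9390
|0.9600 − 0.9390| = 0.021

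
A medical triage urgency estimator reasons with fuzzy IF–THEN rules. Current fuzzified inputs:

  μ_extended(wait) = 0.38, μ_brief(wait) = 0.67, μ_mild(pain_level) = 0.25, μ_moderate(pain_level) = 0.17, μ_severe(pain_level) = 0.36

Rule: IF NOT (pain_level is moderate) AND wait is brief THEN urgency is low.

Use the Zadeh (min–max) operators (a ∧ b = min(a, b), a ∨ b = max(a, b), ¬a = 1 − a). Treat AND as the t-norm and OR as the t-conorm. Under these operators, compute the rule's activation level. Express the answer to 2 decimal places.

firing strength: ¬moderate=1−0.17=0.83, brief=0.67; AND[min(a, b)] → w = 0.67

0.67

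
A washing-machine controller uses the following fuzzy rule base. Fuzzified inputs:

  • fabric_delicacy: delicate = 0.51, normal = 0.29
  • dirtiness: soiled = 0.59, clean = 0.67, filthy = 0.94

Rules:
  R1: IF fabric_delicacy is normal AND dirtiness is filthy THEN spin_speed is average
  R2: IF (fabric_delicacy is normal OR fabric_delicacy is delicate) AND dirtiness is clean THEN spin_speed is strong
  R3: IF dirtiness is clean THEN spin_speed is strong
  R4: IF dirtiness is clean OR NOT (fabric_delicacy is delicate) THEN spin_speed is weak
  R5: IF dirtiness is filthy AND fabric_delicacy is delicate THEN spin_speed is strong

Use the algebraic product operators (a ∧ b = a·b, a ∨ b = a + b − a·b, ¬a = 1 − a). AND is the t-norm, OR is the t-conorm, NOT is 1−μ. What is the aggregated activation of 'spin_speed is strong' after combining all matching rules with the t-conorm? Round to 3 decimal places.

0.903

R1: normal=0.29, filthy=0.94; AND[a·b] → w = 0.2726
R2: (normal=0.29 OR delicate=0.51) = 0.6521; AND[a·b] with clean=0.67 → w = 0.4369
R3: clean=0.67 → w = 0.6700
R4: clean=0.67, ¬delicate=1−0.51=0.49; OR[a + b − a·b] → w = 0.8317
R5: filthy=0.94, delicate=0.51; AND[a·b] → w = 0.4794
Rules with consequent 'strong': {R2, R3, R5} → strengths 0.4369, 0.6700, 0.4794
Aggregate via t-conorm [a + b − a·b]: 0.9033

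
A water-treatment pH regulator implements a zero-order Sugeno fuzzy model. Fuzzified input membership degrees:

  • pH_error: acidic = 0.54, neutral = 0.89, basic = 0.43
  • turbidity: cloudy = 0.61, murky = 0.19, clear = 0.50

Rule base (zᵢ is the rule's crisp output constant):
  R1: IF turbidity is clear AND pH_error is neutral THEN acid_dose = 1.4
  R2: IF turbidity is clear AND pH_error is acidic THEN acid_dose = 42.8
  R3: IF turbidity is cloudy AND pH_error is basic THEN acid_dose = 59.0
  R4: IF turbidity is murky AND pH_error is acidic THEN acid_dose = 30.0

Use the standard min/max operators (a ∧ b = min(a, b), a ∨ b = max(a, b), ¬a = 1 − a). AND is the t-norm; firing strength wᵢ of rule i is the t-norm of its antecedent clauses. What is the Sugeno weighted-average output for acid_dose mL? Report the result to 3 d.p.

32.821

R1 (z=1.4): clear=0.50, neutral=0.89; AND[min(a, b)] → w = 0.50
R2 (z=42.8): clear=0.50, acidic=0.54; AND[min(a, b)] → w = 0.50
R3 (z=59.0): cloudy=0.61, basic=0.43; AND[min(a, b)] → w = 0.43
R4 (z=30.0): murky=0.19, acidic=0.54; AND[min(a, b)] → w = 0.19
Weighted average = (0.50·1.4 + 0.50·42.8 + 0.43·59.0 + 0.19·30.0) / (0.50 + 0.50 + 0.43 + 0.19)
  = 53.1700 / 1.6200 = 32.821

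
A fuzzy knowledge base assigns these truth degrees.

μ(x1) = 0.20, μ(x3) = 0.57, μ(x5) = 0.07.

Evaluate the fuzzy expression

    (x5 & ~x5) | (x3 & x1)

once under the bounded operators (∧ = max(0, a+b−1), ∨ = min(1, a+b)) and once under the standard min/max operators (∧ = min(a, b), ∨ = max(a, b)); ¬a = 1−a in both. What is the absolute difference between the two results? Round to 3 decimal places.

Under bounded:
  ~x5 = 1 − 0.07 = 0.93
  x5 & ~x5 = max(0, a+b−1) on (0.07, 0.93) = 0.00
  x3 & x1 = max(0, a+b−1) on (0.57, 0.20) = 0.00
  (x5 & ~x5) | (x3 & x1) = min(1, a+b) on (0.00, 0.00) = 0.00
  → value = 0.0000
Under standard min/max:
  ~x5 = 1 − 0.07 = 0.93
  x5 & ~x5 = min(a, b) on (0.07, 0.93) = 0.07
  x3 & x1 = min(a, b) on (0.57, 0.20) = 0.20
  (x5 & ~x5) | (x3 & x1) = max(a, b) on (0.07, 0.20) = 0.20
  → value = 0.2000
|0.0000 − 0.2000| = 0.200

0.200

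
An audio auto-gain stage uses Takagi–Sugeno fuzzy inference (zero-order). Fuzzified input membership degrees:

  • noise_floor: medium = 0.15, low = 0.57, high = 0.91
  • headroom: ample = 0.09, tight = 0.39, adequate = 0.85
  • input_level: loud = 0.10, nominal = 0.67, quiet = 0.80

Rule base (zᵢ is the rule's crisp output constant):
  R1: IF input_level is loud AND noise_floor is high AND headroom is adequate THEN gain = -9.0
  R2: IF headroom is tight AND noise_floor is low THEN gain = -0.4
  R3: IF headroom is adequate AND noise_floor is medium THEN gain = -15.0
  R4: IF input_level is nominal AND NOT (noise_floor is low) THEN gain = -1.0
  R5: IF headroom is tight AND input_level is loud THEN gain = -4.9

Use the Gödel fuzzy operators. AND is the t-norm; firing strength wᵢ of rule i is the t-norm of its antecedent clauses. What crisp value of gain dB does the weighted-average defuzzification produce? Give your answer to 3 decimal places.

-3.612

R1 (z=-9.0): loud=0.10, high=0.91, adequate=0.85; AND[min(a, b)] → w = 0.10
R2 (z=-0.4): tight=0.39, low=0.57; AND[min(a, b)] → w = 0.39
R3 (z=-15.0): adequate=0.85, medium=0.15; AND[min(a, b)] → w = 0.15
R4 (z=-1.0): nominal=0.67, ¬low=1−0.57=0.43; AND[min(a, b)] → w = 0.43
R5 (z=-4.9): tight=0.39, loud=0.10; AND[min(a, b)] → w = 0.10
Weighted average = (0.10·-9.0 + 0.39·-0.4 + 0.15·-15.0 + 0.43·-1.0 + 0.10·-4.9) / (0.10 + 0.39 + 0.15 + 0.43 + 0.10)
  = -4.2260 / 1.1700 = -3.612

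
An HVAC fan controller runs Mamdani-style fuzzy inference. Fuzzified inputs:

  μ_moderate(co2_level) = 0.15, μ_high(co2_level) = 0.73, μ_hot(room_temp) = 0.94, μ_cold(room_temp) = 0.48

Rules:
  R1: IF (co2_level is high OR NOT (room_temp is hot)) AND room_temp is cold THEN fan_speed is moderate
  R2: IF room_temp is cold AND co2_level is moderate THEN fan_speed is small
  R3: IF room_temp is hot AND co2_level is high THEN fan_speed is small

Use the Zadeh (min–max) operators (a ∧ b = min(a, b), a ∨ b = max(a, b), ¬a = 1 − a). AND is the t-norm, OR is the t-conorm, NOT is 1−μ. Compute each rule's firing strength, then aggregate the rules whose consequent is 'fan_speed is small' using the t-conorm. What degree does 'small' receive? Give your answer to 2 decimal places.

0.73

R1: (high=0.73 OR ¬hot=1−0.94=0.06) = 0.73; AND[min(a, b)] with cold=0.48 → w = 0.48
R2: cold=0.48, moderate=0.15; AND[min(a, b)] → w = 0.15
R3: hot=0.94, high=0.73; AND[min(a, b)] → w = 0.73
Rules with consequent 'small': {R2, R3} → strengths 0.15, 0.73
Aggregate via t-conorm [max(a, b)]: 0.73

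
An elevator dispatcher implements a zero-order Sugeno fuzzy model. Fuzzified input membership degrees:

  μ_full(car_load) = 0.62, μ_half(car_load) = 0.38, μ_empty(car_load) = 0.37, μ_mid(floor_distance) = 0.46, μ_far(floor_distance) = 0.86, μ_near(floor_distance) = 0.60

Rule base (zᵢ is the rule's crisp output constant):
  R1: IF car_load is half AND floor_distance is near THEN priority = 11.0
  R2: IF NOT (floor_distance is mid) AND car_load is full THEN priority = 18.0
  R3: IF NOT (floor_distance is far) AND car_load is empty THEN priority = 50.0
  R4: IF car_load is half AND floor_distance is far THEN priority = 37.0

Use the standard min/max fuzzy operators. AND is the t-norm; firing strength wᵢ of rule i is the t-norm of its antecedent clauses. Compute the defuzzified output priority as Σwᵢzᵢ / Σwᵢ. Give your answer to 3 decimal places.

R1 (z=11.0): half=0.38, near=0.60; AND[min(a, b)] → w = 0.38
R2 (z=18.0): ¬mid=1−0.46=0.54, full=0.62; AND[min(a, b)] → w = 0.54
R3 (z=50.0): ¬far=1−0.86=0.14, empty=0.37; AND[min(a, b)] → w = 0.14
R4 (z=37.0): half=0.38, far=0.86; AND[min(a, b)] → w = 0.38
Weighted average = (0.38·11.0 + 0.54·18.0 + 0.14·50.0 + 0.38·37.0) / (0.38 + 0.54 + 0.14 + 0.38)
  = 34.9600 / 1.4400 = 24.278

24.278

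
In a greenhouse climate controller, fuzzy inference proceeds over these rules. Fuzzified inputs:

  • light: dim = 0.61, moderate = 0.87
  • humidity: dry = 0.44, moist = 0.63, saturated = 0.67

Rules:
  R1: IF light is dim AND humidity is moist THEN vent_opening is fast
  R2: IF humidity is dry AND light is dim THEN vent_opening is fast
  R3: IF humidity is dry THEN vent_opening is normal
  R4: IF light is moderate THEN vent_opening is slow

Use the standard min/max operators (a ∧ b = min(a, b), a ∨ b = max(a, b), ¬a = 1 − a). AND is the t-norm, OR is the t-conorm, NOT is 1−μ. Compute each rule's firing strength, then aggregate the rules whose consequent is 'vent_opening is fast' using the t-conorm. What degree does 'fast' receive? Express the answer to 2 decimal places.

0.61

R1: dim=0.61, moist=0.63; AND[min(a, b)] → w = 0.61
R2: dry=0.44, dim=0.61; AND[min(a, b)] → w = 0.44
R3: dry=0.44 → w = 0.44
R4: moderate=0.87 → w = 0.87
Rules with consequent 'fast': {R1, R2} → strengths 0.61, 0.44
Aggregate via t-conorm [max(a, b)]: 0.61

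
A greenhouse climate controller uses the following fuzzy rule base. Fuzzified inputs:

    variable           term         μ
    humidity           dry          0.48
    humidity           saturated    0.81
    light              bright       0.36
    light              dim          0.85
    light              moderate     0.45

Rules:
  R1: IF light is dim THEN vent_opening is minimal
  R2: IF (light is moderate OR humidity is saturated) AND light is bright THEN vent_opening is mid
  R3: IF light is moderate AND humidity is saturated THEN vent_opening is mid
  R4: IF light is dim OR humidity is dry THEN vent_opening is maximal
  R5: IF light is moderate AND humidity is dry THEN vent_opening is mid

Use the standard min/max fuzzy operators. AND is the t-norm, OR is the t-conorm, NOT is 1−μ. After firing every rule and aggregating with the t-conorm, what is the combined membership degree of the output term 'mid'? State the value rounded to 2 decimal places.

R1: dim=0.85 → w = 0.85
R2: (moderate=0.45 OR saturated=0.81) = 0.81; AND[min(a, b)] with bright=0.36 → w = 0.36
R3: moderate=0.45, saturated=0.81; AND[min(a, b)] → w = 0.45
R4: dim=0.85, dry=0.48; OR[max(a, b)] → w = 0.85
R5: moderate=0.45, dry=0.48; AND[min(a, b)] → w = 0.45
Rules with consequent 'mid': {R2, R3, R5} → strengths 0.36, 0.45, 0.45
Aggregate via t-conorm [max(a, b)]: 0.45

0.45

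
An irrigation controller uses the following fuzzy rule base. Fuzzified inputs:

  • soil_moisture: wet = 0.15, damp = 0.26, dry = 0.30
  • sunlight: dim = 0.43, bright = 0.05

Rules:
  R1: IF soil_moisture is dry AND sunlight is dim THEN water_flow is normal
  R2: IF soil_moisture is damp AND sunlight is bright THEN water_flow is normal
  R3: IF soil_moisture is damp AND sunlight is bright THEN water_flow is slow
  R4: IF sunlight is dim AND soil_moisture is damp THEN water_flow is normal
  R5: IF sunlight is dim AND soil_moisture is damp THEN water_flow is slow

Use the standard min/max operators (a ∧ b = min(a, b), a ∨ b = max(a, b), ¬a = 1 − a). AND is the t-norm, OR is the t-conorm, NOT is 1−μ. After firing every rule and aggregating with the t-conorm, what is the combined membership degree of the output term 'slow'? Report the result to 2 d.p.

R1: dry=0.30, dim=0.43; AND[min(a, b)] → w = 0.30
R2: damp=0.26, bright=0.05; AND[min(a, b)] → w = 0.05
R3: damp=0.26, bright=0.05; AND[min(a, b)] → w = 0.05
R4: dim=0.43, damp=0.26; AND[min(a, b)] → w = 0.26
R5: dim=0.43, damp=0.26; AND[min(a, b)] → w = 0.26
Rules with consequent 'slow': {R3, R5} → strengths 0.05, 0.26
Aggregate via t-conorm [max(a, b)]: 0.26

0.26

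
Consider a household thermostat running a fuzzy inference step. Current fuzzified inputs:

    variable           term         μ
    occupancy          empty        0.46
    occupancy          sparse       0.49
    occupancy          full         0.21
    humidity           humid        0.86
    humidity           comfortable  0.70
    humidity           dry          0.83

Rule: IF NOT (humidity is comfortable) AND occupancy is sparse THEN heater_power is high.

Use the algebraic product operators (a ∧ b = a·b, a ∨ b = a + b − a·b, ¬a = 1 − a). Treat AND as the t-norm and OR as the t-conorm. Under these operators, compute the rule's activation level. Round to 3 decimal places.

firing strength: ¬comfortable=1−0.70=0.30, sparse=0.49; AND[a·b] → w = 0.1470

0.147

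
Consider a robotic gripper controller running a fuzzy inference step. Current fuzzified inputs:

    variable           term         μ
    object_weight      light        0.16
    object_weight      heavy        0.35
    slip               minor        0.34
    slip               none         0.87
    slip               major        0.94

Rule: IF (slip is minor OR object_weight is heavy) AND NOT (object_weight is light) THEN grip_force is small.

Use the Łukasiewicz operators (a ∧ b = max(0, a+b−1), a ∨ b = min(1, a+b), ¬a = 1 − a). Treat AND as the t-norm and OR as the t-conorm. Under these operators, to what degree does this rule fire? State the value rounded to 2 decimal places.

0.53

firing strength: (minor=0.34 OR heavy=0.35) = 0.69; AND[max(0, a+b−1)] with ¬light=1−0.16=0.84 → w = 0.53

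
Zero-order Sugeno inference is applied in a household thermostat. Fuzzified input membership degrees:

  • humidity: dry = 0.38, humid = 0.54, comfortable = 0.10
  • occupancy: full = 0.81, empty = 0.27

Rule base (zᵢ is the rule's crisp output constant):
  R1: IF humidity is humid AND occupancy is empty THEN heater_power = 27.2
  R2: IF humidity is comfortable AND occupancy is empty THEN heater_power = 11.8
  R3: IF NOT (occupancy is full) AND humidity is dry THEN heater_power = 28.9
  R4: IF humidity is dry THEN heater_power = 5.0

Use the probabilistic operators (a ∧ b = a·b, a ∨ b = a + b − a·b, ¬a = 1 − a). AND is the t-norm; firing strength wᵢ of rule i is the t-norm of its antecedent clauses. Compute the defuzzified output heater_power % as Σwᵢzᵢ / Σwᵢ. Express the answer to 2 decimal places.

13.23

R1 (z=27.2): humid=0.54, empty=0.27; AND[a·b] → w = 0.1458
R2 (z=11.8): comfortable=0.10, empty=0.27; AND[a·b] → w = 0.0270
R3 (z=28.9): ¬full=1−0.81=0.19, dry=0.38; AND[a·b] → w = 0.0722
R4 (z=5.0): dry=0.38 → w = 0.3800
Weighted average = (0.1458·27.2 + 0.0270·11.8 + 0.0722·28.9 + 0.3800·5.0) / (0.1458 + 0.0270 + 0.0722 + 0.3800)
  = 8.2709 / 0.6250 = 13.23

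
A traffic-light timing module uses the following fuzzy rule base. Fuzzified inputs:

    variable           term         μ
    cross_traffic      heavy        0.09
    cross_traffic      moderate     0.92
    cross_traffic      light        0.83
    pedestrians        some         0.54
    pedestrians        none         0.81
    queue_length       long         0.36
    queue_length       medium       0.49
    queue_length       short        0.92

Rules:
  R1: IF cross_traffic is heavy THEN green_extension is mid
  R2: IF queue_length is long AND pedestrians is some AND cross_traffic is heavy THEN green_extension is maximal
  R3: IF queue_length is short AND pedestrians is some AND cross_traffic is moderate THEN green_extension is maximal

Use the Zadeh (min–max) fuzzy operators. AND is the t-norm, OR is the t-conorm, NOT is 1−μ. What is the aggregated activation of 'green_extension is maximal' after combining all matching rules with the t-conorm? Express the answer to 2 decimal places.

0.54

R1: heavy=0.09 → w = 0.09
R2: long=0.36, some=0.54, heavy=0.09; AND[min(a, b)] → w = 0.09
R3: short=0.92, some=0.54, moderate=0.92; AND[min(a, b)] → w = 0.54
Rules with consequent 'maximal': {R2, R3} → strengths 0.09, 0.54
Aggregate via t-conorm [max(a, b)]: 0.54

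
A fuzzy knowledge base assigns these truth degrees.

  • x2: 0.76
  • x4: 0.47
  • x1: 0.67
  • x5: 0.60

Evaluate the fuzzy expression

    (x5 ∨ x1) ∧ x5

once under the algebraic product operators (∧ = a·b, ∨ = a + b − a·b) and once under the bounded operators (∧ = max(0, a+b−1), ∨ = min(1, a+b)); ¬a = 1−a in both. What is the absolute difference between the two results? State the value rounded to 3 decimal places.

Under algebraic product:
  x5 ∨ x1 = a + b − a·b on (0.6000, 0.6700) = 0.8680
  (x5 ∨ x1) ∧ x5 = a·b on (0.8680, 0.6000) = 0.5208
  → value = 0.5208
Under bounded:
  x5 ∨ x1 = min(1, a+b) on (0.60, 0.67) = 1.00
  (x5 ∨ x1) ∧ x5 = max(0, a+b−1) on (1.00, 0.60) = 0.60
  → value = 0.6000
|0.5208 − 0.6000| = 0.079

0.079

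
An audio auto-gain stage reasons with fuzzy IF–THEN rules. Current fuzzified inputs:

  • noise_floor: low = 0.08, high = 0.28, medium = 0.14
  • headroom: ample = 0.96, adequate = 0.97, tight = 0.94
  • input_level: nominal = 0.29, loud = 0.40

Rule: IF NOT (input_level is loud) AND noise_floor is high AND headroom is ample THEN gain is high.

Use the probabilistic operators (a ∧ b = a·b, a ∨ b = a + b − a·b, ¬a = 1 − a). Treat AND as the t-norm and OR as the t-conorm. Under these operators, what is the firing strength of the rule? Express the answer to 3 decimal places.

firing strength: ¬loud=1−0.40=0.60, high=0.28, ample=0.96; AND[a·b] → w = 0.1613

0.161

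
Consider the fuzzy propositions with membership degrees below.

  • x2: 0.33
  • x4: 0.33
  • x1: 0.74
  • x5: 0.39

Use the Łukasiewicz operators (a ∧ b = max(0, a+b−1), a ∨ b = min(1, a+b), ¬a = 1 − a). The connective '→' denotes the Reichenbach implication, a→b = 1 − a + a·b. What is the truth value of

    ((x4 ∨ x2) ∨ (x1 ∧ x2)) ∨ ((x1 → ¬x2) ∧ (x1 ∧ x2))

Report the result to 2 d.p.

x4 ∨ x2 = min(1, a+b) on (0.33, 0.33) = 0.66
x1 ∧ x2 = max(0, a+b−1) on (0.74, 0.33) = 0.07
(x4 ∨ x2) ∨ (x1 ∧ x2) = min(1, a+b) on (0.66, 0.07) = 0.73
¬x2 = 1 − 0.33 = 0.67
x1 → ¬x2  [Reichenbach: 1 − a + a·b] with a=0.74, b=0.67 → 0.76
x1 ∧ x2 = max(0, a+b−1) on (0.74, 0.33) = 0.07
(x1 → ¬x2) ∧ (x1 ∧ x2) = max(0, a+b−1) on (0.76, 0.07) = 0.00
((x4 ∨ x2) ∨ (x1 ∧ x2)) ∨ ((x1 → ¬x2) ∧ (x1 ∧ x2)) = min(1, a+b) on (0.73, 0.00) = 0.73

0.73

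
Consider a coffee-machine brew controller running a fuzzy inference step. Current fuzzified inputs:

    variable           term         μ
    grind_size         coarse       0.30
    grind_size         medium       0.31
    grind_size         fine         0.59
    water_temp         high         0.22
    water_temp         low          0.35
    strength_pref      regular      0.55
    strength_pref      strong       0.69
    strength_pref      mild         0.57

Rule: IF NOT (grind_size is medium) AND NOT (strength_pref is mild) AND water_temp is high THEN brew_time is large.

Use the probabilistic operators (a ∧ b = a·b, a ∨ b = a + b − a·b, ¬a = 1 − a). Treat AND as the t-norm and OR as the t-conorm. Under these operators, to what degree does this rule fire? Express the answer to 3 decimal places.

0.065

firing strength: ¬medium=1−0.31=0.69, ¬mild=1−0.57=0.43, high=0.22; AND[a·b] → w = 0.0653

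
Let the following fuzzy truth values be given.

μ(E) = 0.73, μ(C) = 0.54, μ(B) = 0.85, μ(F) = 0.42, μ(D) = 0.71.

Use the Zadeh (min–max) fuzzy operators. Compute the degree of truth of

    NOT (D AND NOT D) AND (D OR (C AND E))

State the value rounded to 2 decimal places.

NOT D = 1 − 0.71 = 0.29
D AND NOT D = min(a, b) on (0.71, 0.29) = 0.29
NOT (D AND NOT D) = 1 − 0.29 = 0.71
C AND E = min(a, b) on (0.54, 0.73) = 0.54
D OR (C AND E) = max(a, b) on (0.71, 0.54) = 0.71
NOT (D AND NOT D) AND (D OR (C AND E)) = min(a, b) on (0.71, 0.71) = 0.71

0.71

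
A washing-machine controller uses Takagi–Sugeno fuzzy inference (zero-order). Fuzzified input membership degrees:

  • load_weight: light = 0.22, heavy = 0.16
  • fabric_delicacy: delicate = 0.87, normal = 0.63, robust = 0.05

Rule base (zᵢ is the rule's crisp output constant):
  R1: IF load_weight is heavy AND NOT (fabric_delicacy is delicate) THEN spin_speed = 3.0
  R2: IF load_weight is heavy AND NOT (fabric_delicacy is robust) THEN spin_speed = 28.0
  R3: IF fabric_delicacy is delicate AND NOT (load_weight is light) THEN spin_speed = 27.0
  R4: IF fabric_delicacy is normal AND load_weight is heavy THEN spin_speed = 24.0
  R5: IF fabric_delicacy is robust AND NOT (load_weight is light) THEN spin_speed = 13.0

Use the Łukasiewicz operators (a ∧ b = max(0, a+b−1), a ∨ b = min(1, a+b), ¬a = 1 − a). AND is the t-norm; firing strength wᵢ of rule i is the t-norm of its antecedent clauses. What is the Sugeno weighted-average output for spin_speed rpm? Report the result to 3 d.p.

27.145

R1 (z=3.0): heavy=0.16, ¬delicate=1−0.87=0.13; AND[max(0, a+b−1)] → w = 0.00
R2 (z=28.0): heavy=0.16, ¬robust=1−0.05=0.95; AND[max(0, a+b−1)] → w = 0.11
R3 (z=27.0): delicate=0.87, ¬light=1−0.22=0.78; AND[max(0, a+b−1)] → w = 0.65
R4 (z=24.0): normal=0.63, heavy=0.16; AND[max(0, a+b−1)] → w = 0.00
R5 (z=13.0): robust=0.05, ¬light=1−0.22=0.78; AND[max(0, a+b−1)] → w = 0.00
Weighted average = (0.00·3.0 + 0.11·28.0 + 0.65·27.0 + 0.00·24.0 + 0.00·13.0) / (0.00 + 0.11 + 0.65 + 0.00 + 0.00)
  = 20.6300 / 0.7600 = 27.145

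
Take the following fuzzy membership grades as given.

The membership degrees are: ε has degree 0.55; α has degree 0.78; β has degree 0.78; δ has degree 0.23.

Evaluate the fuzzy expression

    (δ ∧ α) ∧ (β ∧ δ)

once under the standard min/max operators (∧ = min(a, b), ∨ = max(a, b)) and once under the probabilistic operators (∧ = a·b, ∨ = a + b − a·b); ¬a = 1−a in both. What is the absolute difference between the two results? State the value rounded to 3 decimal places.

Under standard min/max:
  δ ∧ α = min(a, b) on (0.23, 0.78) = 0.23
  β ∧ δ = min(a, b) on (0.78, 0.23) = 0.23
  (δ ∧ α) ∧ (β ∧ δ) = min(a, b) on (0.23, 0.23) = 0.23
  → value = 0.2300
Under probabilistic:
  δ ∧ α = a·b on (0.2300, 0.7800) = 0.1794
  β ∧ δ = a·b on (0.7800, 0.2300) = 0.1794
  (δ ∧ α) ∧ (β ∧ δ) = a·b on (0.1794, 0.1794) = 0.0322
  → value = 0.0322
|0.2300 − 0.0322| = 0.198

0.198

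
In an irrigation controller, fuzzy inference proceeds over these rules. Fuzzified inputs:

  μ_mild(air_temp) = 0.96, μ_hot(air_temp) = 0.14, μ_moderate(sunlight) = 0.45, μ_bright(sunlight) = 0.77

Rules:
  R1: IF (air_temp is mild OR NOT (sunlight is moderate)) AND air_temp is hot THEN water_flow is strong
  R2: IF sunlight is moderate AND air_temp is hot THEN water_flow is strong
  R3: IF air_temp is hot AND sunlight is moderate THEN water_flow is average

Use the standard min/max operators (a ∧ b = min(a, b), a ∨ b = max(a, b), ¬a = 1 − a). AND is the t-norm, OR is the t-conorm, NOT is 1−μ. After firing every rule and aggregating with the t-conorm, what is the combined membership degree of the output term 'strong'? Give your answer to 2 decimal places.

R1: (mild=0.96 OR ¬moderate=1−0.45=0.55) = 0.96; AND[min(a, b)] with hot=0.14 → w = 0.14
R2: moderate=0.45, hot=0.14; AND[min(a, b)] → w = 0.14
R3: hot=0.14, moderate=0.45; AND[min(a, b)] → w = 0.14
Rules with consequent 'strong': {R1, R2} → strengths 0.14, 0.14
Aggregate via t-conorm [max(a, b)]: 0.14

0.14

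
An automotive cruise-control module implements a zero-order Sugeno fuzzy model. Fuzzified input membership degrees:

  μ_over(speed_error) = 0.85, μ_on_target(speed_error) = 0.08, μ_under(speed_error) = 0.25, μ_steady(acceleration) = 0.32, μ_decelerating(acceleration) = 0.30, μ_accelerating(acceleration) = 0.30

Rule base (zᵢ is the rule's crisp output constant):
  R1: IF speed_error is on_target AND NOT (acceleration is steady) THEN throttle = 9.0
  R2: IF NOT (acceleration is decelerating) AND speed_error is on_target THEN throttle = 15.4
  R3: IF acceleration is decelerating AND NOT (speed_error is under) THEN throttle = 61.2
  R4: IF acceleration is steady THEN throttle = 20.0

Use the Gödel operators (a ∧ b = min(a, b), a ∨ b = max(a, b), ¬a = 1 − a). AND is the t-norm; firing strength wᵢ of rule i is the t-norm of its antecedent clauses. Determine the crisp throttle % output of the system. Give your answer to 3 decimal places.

R1 (z=9.0): on_target=0.08, ¬steady=1−0.32=0.68; AND[min(a, b)] → w = 0.08
R2 (z=15.4): ¬decelerating=1−0.30=0.70, on_target=0.08; AND[min(a, b)] → w = 0.08
R3 (z=61.2): decelerating=0.30, ¬under=1−0.25=0.75; AND[min(a, b)] → w = 0.30
R4 (z=20.0): steady=0.32 → w = 0.32
Weighted average = (0.08·9.0 + 0.08·15.4 + 0.30·61.2 + 0.32·20.0) / (0.08 + 0.08 + 0.30 + 0.32)
  = 26.7120 / 0.7800 = 34.246

34.246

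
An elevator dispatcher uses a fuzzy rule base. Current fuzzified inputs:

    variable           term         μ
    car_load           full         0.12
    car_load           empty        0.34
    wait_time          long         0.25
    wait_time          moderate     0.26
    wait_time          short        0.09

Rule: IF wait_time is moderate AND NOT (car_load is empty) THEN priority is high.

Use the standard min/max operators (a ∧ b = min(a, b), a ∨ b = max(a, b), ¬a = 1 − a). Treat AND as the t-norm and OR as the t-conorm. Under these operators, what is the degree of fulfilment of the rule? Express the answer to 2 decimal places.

firing strength: moderate=0.26, ¬empty=1−0.34=0.66; AND[min(a, b)] → w = 0.26

0.26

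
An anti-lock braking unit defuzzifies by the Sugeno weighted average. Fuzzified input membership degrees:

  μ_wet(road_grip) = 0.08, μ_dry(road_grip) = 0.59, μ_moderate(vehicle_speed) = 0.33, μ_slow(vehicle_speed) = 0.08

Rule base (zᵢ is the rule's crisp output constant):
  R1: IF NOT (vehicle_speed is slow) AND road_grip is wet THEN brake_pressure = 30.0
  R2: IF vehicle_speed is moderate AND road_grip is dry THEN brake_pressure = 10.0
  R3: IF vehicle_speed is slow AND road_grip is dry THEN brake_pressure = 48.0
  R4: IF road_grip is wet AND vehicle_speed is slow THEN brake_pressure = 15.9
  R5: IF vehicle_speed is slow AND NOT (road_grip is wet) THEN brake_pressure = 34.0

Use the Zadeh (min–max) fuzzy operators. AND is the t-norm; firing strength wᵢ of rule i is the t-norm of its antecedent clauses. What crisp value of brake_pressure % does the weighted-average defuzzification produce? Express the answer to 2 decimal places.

20.82

R1 (z=30.0): ¬slow=1−0.08=0.92, wet=0.08; AND[min(a, b)] → w = 0.08
R2 (z=10.0): moderate=0.33, dry=0.59; AND[min(a, b)] → w = 0.33
R3 (z=48.0): slow=0.08, dry=0.59; AND[min(a, b)] → w = 0.08
R4 (z=15.9): wet=0.08, slow=0.08; AND[min(a, b)] → w = 0.08
R5 (z=34.0): slow=0.08, ¬wet=1−0.08=0.92; AND[min(a, b)] → w = 0.08
Weighted average = (0.08·30.0 + 0.33·10.0 + 0.08·48.0 + 0.08·15.9 + 0.08·34.0) / (0.08 + 0.33 + 0.08 + 0.08 + 0.08)
  = 13.5320 / 0.6500 = 20.82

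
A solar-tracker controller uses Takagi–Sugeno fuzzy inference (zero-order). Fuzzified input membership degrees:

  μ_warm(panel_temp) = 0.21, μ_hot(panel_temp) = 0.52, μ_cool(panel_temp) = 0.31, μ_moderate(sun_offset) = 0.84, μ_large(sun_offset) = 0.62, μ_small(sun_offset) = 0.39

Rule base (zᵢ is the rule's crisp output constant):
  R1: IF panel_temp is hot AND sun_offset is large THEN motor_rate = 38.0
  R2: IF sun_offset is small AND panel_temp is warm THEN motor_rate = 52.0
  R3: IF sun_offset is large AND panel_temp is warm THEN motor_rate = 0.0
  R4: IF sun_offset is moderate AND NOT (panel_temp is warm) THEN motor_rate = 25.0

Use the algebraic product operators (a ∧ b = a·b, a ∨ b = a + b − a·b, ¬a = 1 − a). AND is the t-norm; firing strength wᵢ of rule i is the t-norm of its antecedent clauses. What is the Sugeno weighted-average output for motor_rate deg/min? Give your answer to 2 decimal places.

27.63

R1 (z=38.0): hot=0.52, large=0.62; AND[a·b] → w = 0.3224
R2 (z=52.0): small=0.39, warm=0.21; AND[a·b] → w = 0.0819
R3 (z=0.0): large=0.62, warm=0.21; AND[a·b] → w = 0.1302
R4 (z=25.0): moderate=0.84, ¬warm=1−0.21=0.79; AND[a·b] → w = 0.6636
Weighted average = (0.3224·38.0 + 0.0819·52.0 + 0.1302·0.0 + 0.6636·25.0) / (0.3224 + 0.0819 + 0.1302 + 0.6636)
  = 33.1000 / 1.1981 = 27.63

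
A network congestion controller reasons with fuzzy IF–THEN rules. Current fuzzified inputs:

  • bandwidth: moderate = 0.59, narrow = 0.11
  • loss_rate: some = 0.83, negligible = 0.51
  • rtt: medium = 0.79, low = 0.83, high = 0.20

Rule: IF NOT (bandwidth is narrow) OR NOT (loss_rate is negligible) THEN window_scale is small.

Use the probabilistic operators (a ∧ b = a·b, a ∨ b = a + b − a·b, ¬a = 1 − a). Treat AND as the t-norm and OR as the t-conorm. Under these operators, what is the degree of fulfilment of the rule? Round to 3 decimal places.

firing strength: ¬narrow=1−0.11=0.89, ¬negligible=1−0.51=0.49; OR[a + b − a·b] → w = 0.9439

0.944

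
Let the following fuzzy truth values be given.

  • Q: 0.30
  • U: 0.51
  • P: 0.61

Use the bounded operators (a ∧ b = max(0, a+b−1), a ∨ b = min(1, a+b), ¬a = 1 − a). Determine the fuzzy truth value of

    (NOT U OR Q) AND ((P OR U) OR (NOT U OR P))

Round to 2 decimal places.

0.79

NOT U = 1 − 0.51 = 0.49
NOT U OR Q = min(1, a+b) on (0.49, 0.30) = 0.79
P OR U = min(1, a+b) on (0.61, 0.51) = 1.00
NOT U = 1 − 0.51 = 0.49
NOT U OR P = min(1, a+b) on (0.49, 0.61) = 1.00
(P OR U) OR (NOT U OR P) = min(1, a+b) on (1.00, 1.00) = 1.00
(NOT U OR Q) AND ((P OR U) OR (NOT U OR P)) = max(0, a+b−1) on (0.79, 1.00) = 0.79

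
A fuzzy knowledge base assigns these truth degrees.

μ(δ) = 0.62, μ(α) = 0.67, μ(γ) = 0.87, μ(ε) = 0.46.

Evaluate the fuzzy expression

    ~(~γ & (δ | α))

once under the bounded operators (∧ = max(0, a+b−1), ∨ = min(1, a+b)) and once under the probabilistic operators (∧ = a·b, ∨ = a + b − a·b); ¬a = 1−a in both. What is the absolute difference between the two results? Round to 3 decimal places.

Under bounded:
  ~γ = 1 − 0.87 = 0.13
  δ | α = min(1, a+b) on (0.62, 0.67) = 1.00
  ~γ & (δ | α) = max(0, a+b−1) on (0.13, 1.00) = 0.13
  ~(~γ & (δ | α)) = 1 − 0.13 = 0.87
  → value = 0.8700
Under probabilistic:
  ~γ = 1 − 0.8700 = 0.1300
  δ | α = a + b − a·b on (0.6200, 0.6700) = 0.8746
  ~γ & (δ | α) = a·b on (0.1300, 0.8746) = 0.1137
  ~(~γ & (δ | α)) = 1 − 0.1137 = 0.8863
  → value = 0.8863
|0.8700 − 0.8863| = 0.016

0.016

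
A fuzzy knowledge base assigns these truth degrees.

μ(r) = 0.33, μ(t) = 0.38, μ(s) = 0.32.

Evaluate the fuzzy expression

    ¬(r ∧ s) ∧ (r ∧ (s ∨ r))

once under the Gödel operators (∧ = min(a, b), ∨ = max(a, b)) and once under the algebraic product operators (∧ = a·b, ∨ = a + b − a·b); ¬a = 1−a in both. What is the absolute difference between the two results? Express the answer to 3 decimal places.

Under Gödel:
  r ∧ s = min(a, b) on (0.33, 0.32) = 0.32
  ¬(r ∧ s) = 1 − 0.32 = 0.68
  s ∨ r = max(a, b) on (0.32, 0.33) = 0.33
  r ∧ (s ∨ r) = min(a, b) on (0.33, 0.33) = 0.33
  ¬(r ∧ s) ∧ (r ∧ (s ∨ r)) = min(a, b) on (0.68, 0.33) = 0.33
  → value = 0.3300
Under algebraic product:
  r ∧ s = a·b on (0.3300, 0.3200) = 0.1056
  ¬(r ∧ s) = 1 − 0.1056 = 0.8944
  s ∨ r = a + b − a·b on (0.3200, 0.3300) = 0.5444
  r ∧ (s ∨ r) = a·b on (0.3300, 0.5444) = 0.1797
  ¬(r ∧ s) ∧ (r ∧ (s ∨ r)) = a·b on (0.8944, 0.1797) = 0.1607
  → value = 0.1607
|0.3300 − 0.1607| = 0.169

0.169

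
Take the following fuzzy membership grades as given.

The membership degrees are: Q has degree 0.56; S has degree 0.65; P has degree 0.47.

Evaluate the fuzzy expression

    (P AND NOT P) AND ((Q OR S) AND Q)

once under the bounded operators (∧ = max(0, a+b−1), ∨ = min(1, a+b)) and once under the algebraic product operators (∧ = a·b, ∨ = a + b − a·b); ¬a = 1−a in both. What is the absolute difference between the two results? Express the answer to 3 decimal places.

Under bounded:
  NOT P = 1 − 0.47 = 0.53
  P AND NOT P = max(0, a+b−1) on (0.47, 0.53) = 0.00
  Q OR S = min(1, a+b) on (0.56, 0.65) = 1.00
  (Q OR S) AND Q = max(0, a+b−1) on (1.00, 0.56) = 0.56
  (P AND NOT P) AND ((Q OR S) AND Q) = max(0, a+b−1) on (0.00, 0.56) = 0.00
  → value = 0.0000
Under algebraic product:
  NOT P = 1 − 0.4700 = 0.5300
  P AND NOT P = a·b on (0.4700, 0.5300) = 0.2491
  Q OR S = a + b − a·b on (0.5600, 0.6500) = 0.8460
  (Q OR S) AND Q = a·b on (0.8460, 0.5600) = 0.4738
  (P AND NOT P) AND ((Q OR S) AND Q) = a·b on (0.2491, 0.4738) = 0.1180
  → value = 0.1180
|0.0000 − 0.1180| = 0.118

0.118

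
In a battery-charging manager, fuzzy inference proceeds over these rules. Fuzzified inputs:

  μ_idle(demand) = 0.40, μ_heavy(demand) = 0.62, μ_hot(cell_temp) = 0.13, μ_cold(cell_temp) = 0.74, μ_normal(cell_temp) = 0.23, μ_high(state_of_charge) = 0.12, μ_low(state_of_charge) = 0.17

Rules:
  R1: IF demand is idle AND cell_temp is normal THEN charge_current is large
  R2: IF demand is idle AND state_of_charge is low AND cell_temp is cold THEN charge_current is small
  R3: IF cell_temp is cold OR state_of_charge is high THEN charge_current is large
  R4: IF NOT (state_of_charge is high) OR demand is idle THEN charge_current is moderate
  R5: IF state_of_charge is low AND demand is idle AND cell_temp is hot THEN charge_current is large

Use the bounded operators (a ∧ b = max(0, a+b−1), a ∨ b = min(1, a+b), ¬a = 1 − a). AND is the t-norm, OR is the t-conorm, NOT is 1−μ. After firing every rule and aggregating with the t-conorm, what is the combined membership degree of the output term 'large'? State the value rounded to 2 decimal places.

0.86

R1: idle=0.40, normal=0.23; AND[max(0, a+b−1)] → w = 0.00
R2: idle=0.40, low=0.17, cold=0.74; AND[max(0, a+b−1)] → w = 0.00
R3: cold=0.74, high=0.12; OR[min(1, a+b)] → w = 0.86
R4: ¬high=1−0.12=0.88, idle=0.40; OR[min(1, a+b)] → w = 1.00
R5: low=0.17, idle=0.40, hot=0.13; AND[max(0, a+b−1)] → w = 0.00
Rules with consequent 'large': {R1, R3, R5} → strengths 0.00, 0.86, 0.00
Aggregate via t-conorm [min(1, a+b)]: 0.86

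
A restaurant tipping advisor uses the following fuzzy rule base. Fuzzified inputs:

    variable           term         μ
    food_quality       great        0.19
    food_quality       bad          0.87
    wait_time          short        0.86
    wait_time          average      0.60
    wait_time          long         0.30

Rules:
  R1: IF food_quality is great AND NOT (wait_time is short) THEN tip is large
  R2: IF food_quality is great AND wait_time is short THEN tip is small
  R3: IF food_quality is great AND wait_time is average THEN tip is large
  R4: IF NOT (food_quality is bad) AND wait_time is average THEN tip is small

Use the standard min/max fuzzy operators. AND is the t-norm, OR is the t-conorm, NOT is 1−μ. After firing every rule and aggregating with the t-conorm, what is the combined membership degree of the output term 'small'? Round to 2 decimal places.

0.19

R1: great=0.19, ¬short=1−0.86=0.14; AND[min(a, b)] → w = 0.14
R2: great=0.19, short=0.86; AND[min(a, b)] → w = 0.19
R3: great=0.19, average=0.60; AND[min(a, b)] → w = 0.19
R4: ¬bad=1−0.87=0.13, average=0.60; AND[min(a, b)] → w = 0.13
Rules with consequent 'small': {R2, R4} → strengths 0.19, 0.13
Aggregate via t-conorm [max(a, b)]: 0.19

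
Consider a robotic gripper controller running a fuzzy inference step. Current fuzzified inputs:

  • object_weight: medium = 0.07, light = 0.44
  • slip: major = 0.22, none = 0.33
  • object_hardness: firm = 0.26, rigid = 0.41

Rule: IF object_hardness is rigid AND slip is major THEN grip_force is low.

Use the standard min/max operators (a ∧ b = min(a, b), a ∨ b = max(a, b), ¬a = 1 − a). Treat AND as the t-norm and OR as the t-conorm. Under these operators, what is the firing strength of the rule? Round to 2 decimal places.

firing strength: rigid=0.41, major=0.22; AND[min(a, b)] → w = 0.22

0.22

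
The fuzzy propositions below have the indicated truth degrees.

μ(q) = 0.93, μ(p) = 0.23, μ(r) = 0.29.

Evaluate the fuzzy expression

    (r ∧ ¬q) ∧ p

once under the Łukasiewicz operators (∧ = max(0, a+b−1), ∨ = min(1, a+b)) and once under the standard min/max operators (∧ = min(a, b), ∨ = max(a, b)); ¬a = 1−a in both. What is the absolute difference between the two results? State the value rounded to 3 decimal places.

0.070

Under Łukasiewicz:
  ¬q = 1 − 0.93 = 0.07
  r ∧ ¬q = max(0, a+b−1) on (0.29, 0.07) = 0.00
  (r ∧ ¬q) ∧ p = max(0, a+b−1) on (0.00, 0.23) = 0.00
  → value = 0.0000
Under standard min/max:
  ¬q = 1 − 0.93 = 0.07
  r ∧ ¬q = min(a, b) on (0.29, 0.07) = 0.07
  (r ∧ ¬q) ∧ p = min(a, b) on (0.07, 0.23) = 0.07
  → value = 0.0700
|0.0000 − 0.0700| = 0.070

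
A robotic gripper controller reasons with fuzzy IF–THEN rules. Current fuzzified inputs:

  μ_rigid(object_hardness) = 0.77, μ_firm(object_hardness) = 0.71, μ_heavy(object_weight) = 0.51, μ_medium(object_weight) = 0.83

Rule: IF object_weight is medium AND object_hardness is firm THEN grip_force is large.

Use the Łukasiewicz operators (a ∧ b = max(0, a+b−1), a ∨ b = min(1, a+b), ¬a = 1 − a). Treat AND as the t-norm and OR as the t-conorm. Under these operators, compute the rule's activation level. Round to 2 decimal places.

0.54

firing strength: medium=0.83, firm=0.71; AND[max(0, a+b−1)] → w = 0.54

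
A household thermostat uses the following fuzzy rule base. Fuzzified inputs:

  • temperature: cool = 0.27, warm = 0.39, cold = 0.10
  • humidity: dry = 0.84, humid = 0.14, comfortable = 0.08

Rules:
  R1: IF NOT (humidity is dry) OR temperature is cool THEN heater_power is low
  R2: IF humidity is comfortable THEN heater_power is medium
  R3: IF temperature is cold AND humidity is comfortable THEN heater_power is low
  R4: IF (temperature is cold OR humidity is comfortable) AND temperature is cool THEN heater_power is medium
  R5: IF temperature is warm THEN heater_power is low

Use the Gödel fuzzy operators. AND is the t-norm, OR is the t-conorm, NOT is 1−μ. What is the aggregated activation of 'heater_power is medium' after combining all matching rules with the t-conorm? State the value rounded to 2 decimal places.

0.10

R1: ¬dry=1−0.84=0.16, cool=0.27; OR[max(a, b)] → w = 0.27
R2: comfortable=0.08 → w = 0.08
R3: cold=0.10, comfortable=0.08; AND[min(a, b)] → w = 0.08
R4: (cold=0.10 OR comfortable=0.08) = 0.10; AND[min(a, b)] with cool=0.27 → w = 0.10
R5: warm=0.39 → w = 0.39
Rules with consequent 'medium': {R2, R4} → strengths 0.08, 0.10
Aggregate via t-conorm [max(a, b)]: 0.10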